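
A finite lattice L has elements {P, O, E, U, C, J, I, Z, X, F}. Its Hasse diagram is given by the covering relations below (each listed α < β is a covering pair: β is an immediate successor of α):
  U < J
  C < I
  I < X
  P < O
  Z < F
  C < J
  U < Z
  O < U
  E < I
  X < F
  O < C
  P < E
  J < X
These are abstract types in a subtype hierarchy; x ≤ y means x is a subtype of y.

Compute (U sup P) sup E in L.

U ∨ P = U
U ∨ E = X

X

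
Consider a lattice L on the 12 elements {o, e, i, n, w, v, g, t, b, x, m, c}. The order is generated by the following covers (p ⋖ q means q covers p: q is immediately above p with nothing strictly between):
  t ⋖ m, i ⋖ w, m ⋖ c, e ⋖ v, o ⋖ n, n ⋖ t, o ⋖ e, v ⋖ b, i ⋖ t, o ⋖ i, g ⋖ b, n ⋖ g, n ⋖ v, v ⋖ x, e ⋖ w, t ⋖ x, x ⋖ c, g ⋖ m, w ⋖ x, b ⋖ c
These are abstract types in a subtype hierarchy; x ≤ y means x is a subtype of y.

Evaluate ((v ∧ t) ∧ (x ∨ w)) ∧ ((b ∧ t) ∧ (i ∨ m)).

n

v ∧ t = n
x ∨ w = x
n ∧ x = n
b ∧ t = n
i ∨ m = m
n ∧ m = n
n ∧ n = n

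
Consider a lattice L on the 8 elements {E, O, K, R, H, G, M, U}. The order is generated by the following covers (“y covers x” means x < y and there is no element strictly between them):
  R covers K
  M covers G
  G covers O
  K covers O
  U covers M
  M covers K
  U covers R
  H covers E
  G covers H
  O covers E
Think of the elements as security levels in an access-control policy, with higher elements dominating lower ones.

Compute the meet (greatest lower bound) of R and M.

K

Common lower bounds of {R, M}: E, K, O.
The greatest among these is K.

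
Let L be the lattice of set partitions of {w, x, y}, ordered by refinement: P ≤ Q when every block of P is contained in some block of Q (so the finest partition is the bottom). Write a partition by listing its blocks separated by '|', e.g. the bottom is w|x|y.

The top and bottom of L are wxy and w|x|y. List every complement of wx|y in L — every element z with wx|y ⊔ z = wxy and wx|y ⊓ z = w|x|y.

Need z with wx|y ∨ z = wxy and wx|y ∧ z = w|x|y.
Checking each element gives: wy|x, w|xy.

wy|x, w|xy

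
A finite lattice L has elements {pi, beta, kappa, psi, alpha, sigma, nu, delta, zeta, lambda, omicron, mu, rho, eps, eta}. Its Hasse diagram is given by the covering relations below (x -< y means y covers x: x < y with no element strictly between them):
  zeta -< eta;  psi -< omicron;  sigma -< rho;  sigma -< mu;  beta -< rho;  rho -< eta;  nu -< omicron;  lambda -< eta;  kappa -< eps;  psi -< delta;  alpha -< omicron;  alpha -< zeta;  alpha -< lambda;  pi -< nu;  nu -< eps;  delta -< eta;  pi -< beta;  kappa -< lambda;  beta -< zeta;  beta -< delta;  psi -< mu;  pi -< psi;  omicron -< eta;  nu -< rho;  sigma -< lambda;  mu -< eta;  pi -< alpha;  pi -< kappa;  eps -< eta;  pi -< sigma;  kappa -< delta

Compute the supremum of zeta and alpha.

Common upper bounds of {zeta, alpha}: eta, zeta.
The least among these is zeta.

zeta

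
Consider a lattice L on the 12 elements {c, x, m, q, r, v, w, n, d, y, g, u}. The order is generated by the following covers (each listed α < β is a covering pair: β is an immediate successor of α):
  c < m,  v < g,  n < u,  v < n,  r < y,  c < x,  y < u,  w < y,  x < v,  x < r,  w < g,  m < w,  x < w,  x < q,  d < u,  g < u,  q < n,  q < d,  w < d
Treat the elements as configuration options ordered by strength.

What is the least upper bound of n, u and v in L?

u

Common upper bounds of {n, u, v}: u.
The least among these is u.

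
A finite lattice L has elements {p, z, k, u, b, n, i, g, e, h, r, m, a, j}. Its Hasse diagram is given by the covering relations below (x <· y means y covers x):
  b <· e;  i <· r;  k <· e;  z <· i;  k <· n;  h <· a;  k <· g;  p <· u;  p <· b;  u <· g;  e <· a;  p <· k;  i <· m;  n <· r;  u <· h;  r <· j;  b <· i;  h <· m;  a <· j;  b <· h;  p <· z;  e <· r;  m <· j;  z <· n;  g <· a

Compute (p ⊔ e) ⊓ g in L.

p ∨ e = e
e ∧ g = k

k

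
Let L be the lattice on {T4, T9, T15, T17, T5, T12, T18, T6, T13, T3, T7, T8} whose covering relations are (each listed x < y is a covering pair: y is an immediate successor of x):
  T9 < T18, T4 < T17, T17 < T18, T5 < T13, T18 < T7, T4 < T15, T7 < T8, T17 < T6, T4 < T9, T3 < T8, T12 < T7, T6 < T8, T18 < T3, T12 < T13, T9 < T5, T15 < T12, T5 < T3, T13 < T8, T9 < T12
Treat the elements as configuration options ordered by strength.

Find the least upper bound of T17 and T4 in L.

Common upper bounds of {T17, T4}: T17, T18, T3, T6, T7, T8.
The least among these is T17.

T17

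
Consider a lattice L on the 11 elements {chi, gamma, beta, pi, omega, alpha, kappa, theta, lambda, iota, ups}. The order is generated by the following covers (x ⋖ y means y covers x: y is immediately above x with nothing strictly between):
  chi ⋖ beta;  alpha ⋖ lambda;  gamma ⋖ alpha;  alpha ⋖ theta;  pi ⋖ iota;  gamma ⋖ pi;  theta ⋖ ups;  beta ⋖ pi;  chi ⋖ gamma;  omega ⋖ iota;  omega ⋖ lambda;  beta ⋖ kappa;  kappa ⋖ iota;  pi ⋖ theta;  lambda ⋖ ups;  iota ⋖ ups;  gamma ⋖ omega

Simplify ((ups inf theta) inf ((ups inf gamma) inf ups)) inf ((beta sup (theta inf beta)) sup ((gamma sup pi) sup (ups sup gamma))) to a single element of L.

ups ∧ theta = theta
ups ∧ gamma = gamma
gamma ∧ ups = gamma
theta ∧ gamma = gamma
theta ∧ beta = beta
beta ∨ beta = beta
gamma ∨ pi = pi
ups ∨ gamma = ups
pi ∨ ups = ups
beta ∨ ups = ups
gamma ∧ ups = gamma

gamma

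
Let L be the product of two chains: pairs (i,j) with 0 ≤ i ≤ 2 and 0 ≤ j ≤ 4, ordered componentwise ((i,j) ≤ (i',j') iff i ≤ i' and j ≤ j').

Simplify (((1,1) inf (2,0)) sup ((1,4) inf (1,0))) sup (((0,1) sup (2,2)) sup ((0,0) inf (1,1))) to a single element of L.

(1,1) ∧ (2,0) = (1,0)
(1,4) ∧ (1,0) = (1,0)
(1,0) ∨ (1,0) = (1,0)
(0,1) ∨ (2,2) = (2,2)
(0,0) ∧ (1,1) = (0,0)
(2,2) ∨ (0,0) = (2,2)
(1,0) ∨ (2,2) = (2,2)

(2,2)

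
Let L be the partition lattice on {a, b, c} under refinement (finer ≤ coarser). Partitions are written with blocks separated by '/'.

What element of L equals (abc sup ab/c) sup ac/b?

abc

abc ∨ ab/c = abc
abc ∨ ac/b = abc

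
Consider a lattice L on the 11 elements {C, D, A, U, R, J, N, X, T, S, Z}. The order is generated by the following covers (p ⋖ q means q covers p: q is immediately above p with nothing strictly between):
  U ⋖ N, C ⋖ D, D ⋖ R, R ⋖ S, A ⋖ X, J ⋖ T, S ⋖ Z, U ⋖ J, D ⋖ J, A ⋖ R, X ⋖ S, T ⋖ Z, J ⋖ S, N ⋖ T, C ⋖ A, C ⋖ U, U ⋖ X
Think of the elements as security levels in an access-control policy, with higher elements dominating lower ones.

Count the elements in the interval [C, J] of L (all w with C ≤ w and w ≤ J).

4

The interval [C, J] = {C, D, J, U}, which has 4 elements.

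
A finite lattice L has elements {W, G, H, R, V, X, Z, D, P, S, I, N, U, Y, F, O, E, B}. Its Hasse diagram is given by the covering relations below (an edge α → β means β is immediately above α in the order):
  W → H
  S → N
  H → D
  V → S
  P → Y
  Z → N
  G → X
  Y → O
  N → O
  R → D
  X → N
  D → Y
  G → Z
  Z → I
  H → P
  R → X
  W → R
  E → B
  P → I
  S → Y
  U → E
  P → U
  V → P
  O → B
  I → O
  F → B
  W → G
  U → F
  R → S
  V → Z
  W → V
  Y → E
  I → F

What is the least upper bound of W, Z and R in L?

Common upper bounds of {W, Z, R}: B, N, O.
The least among these is N.

N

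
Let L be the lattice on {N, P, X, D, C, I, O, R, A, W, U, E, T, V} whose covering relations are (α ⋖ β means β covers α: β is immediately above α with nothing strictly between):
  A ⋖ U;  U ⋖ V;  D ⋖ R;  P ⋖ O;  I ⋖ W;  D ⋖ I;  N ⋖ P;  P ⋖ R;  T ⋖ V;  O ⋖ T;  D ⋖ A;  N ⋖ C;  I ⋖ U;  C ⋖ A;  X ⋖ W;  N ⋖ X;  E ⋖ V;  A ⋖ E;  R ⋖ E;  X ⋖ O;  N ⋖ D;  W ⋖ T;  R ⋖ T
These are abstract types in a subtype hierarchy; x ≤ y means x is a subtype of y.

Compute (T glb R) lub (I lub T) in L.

T

T ∧ R = R
I ∨ T = T
R ∨ T = T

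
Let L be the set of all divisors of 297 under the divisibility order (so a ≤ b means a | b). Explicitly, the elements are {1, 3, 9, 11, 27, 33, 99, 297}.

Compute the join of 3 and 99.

99

Common upper bounds of {3, 99}: 297, 99.
The least among these is 99.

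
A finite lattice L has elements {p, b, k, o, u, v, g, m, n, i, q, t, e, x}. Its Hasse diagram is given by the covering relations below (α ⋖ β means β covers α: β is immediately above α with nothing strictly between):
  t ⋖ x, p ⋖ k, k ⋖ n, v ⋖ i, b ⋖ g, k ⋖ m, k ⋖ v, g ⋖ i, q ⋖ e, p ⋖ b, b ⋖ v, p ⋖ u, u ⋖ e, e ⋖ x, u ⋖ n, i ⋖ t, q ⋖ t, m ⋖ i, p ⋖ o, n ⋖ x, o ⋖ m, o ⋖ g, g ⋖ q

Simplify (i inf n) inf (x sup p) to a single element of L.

k

i ∧ n = k
x ∨ p = x
k ∧ x = k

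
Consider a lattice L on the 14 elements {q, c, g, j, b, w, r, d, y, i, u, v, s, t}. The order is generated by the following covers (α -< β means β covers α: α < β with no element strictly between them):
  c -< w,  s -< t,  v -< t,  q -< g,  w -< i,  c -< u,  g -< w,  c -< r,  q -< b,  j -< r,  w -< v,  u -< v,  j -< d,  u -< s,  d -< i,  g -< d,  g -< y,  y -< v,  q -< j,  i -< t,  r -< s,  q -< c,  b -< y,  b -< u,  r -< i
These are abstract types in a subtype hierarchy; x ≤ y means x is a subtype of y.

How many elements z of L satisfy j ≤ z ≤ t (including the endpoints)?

6

The interval [j, t] = {d, i, j, r, s, t}, which has 6 elements.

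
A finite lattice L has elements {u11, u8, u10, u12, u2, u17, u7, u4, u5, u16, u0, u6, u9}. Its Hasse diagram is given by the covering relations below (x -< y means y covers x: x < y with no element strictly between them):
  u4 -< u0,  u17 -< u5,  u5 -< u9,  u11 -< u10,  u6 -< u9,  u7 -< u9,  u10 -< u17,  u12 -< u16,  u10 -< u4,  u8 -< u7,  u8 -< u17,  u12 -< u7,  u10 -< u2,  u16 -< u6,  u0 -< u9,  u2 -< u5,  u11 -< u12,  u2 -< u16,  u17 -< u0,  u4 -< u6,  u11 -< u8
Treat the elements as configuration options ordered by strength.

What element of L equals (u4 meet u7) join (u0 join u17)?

u0

u4 ∧ u7 = u11
u0 ∨ u17 = u0
u11 ∨ u0 = u0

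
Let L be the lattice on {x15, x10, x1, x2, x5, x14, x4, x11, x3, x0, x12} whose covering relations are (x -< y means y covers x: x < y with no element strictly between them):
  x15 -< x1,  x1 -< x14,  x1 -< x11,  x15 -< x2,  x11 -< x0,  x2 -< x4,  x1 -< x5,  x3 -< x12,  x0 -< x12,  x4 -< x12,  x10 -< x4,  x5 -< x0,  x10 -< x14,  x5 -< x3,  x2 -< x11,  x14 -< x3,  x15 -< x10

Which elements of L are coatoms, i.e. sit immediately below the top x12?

The coatoms are exactly the elements covered by x12: x0, x3, x4.

x0, x3, x4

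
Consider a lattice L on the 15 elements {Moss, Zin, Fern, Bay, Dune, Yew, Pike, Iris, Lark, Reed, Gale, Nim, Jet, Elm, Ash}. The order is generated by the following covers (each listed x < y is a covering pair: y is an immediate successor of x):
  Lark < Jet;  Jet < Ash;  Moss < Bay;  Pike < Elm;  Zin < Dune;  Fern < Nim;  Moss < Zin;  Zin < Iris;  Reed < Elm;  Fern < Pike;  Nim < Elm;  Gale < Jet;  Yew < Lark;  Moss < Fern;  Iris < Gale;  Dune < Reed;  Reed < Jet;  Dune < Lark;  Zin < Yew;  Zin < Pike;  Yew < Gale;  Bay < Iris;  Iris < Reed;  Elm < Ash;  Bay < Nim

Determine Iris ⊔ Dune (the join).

Common upper bounds of {Iris, Dune}: Ash, Elm, Jet, Reed.
The least among these is Reed.

Reed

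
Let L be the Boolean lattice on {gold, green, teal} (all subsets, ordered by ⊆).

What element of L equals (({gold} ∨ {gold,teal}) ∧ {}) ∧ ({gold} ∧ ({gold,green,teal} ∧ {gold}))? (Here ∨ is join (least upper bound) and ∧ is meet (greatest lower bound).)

{gold} ∨ {gold,teal} = {gold,teal}
{gold,teal} ∧ {} = {}
{gold,green,teal} ∧ {gold} = {gold}
{gold} ∧ {gold} = {gold}
{} ∧ {gold} = {}

{}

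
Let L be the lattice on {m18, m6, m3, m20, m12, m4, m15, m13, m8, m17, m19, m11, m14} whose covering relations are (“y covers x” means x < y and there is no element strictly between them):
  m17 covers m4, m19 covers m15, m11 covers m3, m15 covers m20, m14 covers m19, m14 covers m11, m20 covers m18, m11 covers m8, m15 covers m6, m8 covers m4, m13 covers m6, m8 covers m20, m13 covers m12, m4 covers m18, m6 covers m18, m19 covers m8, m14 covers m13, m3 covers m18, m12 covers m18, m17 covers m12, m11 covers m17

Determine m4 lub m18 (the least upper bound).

Common upper bounds of {m4, m18}: m11, m14, m17, m19, m4, m8.
The least among these is m4.

m4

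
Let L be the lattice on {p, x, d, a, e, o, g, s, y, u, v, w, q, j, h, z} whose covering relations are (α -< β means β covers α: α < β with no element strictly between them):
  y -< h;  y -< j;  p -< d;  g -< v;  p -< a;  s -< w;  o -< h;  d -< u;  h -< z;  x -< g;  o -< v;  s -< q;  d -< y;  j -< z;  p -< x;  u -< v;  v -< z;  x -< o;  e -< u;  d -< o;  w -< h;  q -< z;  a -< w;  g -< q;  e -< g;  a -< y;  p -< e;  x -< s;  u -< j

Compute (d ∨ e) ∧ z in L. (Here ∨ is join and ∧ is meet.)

u

d ∨ e = u
u ∧ z = u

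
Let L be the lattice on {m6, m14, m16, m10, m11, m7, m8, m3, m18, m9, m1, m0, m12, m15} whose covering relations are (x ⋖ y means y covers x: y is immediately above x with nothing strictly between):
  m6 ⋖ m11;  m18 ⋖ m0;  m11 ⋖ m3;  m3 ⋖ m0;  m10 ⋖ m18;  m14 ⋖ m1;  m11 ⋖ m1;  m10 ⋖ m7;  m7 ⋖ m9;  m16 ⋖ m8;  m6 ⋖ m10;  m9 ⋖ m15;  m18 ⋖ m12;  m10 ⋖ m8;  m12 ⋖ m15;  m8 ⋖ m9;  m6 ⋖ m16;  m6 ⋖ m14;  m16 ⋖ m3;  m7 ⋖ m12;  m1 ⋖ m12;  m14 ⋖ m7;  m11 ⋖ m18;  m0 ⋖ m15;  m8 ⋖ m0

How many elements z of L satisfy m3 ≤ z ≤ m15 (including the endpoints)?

3

The interval [m3, m15] = {m0, m15, m3}, which has 3 elements.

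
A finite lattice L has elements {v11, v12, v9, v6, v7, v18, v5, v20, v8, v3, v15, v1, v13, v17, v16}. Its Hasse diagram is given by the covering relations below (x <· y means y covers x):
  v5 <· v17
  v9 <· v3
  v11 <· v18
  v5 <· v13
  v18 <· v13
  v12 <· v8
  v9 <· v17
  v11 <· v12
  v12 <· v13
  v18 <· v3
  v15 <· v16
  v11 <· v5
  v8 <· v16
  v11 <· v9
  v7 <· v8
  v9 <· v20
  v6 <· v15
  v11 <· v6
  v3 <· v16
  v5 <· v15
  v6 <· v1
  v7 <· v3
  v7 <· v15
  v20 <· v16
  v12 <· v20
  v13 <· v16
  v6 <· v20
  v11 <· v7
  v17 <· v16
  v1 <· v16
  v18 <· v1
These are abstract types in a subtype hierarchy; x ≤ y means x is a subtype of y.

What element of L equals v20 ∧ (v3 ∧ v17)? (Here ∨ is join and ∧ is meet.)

v9

v3 ∧ v17 = v9
v20 ∧ v9 = v9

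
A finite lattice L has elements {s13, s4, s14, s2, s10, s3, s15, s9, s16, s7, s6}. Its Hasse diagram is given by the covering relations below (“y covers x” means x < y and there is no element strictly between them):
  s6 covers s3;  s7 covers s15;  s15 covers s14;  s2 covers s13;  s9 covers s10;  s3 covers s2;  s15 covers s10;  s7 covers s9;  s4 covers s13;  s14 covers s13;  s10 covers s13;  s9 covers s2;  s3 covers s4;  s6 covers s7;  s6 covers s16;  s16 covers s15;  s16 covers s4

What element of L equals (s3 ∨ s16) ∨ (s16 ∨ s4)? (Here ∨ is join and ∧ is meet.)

s3 ∨ s16 = s6
s16 ∨ s4 = s16
s6 ∨ s16 = s6

s6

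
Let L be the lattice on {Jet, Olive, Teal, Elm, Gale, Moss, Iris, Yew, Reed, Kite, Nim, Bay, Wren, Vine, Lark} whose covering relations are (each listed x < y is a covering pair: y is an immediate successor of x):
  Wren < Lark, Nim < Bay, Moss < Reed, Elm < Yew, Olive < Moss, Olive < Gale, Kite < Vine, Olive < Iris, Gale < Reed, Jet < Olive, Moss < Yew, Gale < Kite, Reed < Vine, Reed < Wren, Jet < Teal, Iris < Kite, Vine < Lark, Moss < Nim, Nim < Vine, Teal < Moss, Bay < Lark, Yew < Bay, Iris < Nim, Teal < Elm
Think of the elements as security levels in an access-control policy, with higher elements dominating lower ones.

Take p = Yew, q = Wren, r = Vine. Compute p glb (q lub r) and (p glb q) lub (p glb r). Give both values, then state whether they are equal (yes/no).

Yew; Moss; no

q lub r = Lark, so p glb (q lub r) = Yew glb Lark = Yew.
p glb q = Moss and p glb r = Moss, so (p glb q) lub (p glb r) = Moss lub Moss = Moss.
Equal: no.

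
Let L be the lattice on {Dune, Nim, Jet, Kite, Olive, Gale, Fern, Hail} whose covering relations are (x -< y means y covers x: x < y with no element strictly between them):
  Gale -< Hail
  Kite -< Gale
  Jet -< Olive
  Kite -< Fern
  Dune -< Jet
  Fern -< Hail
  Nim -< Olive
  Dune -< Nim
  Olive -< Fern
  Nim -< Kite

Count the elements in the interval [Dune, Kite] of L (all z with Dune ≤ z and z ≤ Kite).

The interval [Dune, Kite] = {Dune, Kite, Nim}, which has 3 elements.

3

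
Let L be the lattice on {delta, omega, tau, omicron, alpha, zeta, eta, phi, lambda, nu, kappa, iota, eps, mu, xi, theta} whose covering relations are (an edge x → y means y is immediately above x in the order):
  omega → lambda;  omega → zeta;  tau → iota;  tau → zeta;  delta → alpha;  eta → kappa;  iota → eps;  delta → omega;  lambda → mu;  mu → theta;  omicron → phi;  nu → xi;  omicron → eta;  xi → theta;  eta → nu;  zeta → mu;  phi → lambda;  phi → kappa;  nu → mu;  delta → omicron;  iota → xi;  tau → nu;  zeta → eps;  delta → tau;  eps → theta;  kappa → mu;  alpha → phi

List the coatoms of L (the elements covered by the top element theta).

eps, mu, xi

The coatoms are exactly the elements covered by theta: eps, mu, xi.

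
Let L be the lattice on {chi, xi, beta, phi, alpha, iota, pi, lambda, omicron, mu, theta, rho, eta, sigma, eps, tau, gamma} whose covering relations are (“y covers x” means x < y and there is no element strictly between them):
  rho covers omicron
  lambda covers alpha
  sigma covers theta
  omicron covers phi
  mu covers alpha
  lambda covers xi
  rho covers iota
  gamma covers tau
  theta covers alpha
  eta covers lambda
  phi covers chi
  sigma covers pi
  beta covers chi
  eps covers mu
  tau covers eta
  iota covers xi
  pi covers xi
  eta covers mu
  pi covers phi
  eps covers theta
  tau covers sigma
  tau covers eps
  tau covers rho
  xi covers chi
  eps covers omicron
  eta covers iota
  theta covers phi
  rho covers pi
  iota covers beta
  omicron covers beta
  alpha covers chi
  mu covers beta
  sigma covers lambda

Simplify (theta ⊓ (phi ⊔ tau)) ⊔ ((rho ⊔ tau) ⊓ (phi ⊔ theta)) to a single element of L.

phi ∨ tau = tau
theta ∧ tau = theta
rho ∨ tau = tau
phi ∨ theta = theta
tau ∧ theta = theta
theta ∨ theta = theta

theta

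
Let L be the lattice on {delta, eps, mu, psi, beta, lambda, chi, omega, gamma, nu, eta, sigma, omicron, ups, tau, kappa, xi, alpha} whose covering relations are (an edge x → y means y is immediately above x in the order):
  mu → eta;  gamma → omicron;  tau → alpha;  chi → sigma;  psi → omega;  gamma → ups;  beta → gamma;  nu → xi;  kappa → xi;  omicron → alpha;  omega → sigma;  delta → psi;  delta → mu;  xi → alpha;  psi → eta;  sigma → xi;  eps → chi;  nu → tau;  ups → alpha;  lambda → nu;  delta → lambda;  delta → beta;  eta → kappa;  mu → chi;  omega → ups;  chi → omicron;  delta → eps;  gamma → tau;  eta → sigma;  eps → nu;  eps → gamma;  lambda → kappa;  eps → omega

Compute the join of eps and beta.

Common upper bounds of {eps, beta}: alpha, gamma, omicron, tau, ups.
The least among these is gamma.

gamma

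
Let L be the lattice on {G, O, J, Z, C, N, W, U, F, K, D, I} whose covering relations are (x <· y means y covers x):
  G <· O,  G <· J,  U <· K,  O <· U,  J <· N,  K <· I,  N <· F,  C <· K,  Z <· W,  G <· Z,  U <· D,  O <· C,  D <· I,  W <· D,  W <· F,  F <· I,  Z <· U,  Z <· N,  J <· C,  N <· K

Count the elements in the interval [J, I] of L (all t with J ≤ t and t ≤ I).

6

The interval [J, I] = {C, F, I, J, K, N}, which has 6 elements.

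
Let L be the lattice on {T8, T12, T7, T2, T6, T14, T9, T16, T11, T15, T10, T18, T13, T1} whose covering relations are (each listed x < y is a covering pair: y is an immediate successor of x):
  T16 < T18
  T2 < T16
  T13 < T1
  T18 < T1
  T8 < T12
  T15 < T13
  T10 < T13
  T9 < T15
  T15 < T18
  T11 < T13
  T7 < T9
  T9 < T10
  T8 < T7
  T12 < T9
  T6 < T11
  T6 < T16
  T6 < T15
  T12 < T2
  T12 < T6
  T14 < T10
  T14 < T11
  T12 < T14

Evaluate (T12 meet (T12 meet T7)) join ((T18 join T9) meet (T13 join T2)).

T18

T12 ∧ T7 = T8
T12 ∧ T8 = T8
T18 ∨ T9 = T18
T13 ∨ T2 = T1
T18 ∧ T1 = T18
T8 ∨ T18 = T18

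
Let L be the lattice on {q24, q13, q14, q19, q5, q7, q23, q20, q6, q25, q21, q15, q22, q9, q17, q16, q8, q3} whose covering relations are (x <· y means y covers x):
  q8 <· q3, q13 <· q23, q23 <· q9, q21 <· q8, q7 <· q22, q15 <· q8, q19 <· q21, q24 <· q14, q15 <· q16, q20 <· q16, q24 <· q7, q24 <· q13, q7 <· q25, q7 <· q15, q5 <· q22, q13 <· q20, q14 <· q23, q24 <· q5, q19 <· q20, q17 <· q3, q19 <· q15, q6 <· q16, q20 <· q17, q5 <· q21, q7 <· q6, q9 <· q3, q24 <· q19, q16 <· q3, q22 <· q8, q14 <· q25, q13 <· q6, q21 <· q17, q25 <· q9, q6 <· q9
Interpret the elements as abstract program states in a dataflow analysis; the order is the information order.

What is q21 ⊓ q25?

Common lower bounds of {q21, q25}: q24.
The greatest among these is q24.

q24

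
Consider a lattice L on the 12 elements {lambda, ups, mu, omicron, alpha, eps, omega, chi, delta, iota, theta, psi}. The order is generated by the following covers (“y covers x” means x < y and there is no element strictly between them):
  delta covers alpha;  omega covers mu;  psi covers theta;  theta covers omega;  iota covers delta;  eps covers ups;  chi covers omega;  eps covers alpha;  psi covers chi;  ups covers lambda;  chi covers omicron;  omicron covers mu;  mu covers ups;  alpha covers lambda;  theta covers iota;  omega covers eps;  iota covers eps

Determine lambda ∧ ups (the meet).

lambda

Common lower bounds of {lambda, ups}: lambda.
The greatest among these is lambda.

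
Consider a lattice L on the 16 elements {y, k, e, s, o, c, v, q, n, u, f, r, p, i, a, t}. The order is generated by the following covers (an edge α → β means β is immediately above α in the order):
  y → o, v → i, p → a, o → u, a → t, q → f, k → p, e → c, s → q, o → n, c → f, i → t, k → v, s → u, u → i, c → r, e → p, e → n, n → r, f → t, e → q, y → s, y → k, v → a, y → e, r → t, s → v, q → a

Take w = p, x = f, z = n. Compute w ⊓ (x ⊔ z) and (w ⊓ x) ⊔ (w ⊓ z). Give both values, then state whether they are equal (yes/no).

x ⊔ z = t, so w ⊓ (x ⊔ z) = p ⊓ t = p.
w ⊓ x = e and w ⊓ z = e, so (w ⊓ x) ⊔ (w ⊓ z) = e ⊔ e = e.
Equal: no.

p; e; no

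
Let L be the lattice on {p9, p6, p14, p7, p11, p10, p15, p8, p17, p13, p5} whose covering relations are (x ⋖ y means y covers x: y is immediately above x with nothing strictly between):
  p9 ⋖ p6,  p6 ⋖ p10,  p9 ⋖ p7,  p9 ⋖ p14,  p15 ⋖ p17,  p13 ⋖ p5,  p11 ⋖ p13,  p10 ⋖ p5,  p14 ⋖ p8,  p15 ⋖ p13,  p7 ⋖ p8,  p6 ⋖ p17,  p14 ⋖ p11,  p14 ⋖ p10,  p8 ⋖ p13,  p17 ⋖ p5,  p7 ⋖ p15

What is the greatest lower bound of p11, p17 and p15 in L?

Common lower bounds of {p11, p17, p15}: p9.
The greatest among these is p9.

p9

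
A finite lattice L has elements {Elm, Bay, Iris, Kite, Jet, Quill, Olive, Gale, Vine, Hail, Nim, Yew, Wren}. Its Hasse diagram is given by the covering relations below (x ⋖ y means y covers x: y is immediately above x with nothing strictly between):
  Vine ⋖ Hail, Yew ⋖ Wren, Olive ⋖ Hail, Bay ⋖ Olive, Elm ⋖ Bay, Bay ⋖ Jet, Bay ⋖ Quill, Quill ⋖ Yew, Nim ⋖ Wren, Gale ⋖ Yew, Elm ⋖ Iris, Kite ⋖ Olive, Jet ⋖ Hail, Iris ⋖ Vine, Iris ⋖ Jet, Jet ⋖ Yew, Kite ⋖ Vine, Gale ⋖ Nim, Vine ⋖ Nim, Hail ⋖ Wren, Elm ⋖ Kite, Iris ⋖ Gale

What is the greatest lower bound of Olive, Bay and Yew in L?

Common lower bounds of {Olive, Bay, Yew}: Bay, Elm.
The greatest among these is Bay.

Bay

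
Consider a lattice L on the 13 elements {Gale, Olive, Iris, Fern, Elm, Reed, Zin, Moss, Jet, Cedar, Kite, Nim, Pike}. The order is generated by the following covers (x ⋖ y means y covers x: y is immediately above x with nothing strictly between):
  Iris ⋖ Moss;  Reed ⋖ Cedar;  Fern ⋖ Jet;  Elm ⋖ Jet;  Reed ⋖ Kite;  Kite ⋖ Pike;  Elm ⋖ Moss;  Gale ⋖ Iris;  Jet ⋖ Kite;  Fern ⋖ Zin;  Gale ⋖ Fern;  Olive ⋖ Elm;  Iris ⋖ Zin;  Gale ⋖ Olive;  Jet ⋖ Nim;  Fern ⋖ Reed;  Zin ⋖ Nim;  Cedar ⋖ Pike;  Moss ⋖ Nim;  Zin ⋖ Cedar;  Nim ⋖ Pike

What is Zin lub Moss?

Nim

Common upper bounds of {Zin, Moss}: Nim, Pike.
The least among these is Nim.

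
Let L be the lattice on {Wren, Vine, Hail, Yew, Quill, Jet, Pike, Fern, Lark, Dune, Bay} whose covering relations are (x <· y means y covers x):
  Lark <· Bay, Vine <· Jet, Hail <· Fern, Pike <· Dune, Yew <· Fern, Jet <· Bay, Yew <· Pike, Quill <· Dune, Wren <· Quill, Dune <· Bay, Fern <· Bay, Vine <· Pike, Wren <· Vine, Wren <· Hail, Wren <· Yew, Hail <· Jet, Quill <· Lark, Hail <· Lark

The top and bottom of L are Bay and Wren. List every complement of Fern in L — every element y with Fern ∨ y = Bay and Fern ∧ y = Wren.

Need y with Fern ∨ y = Bay and Fern ∧ y = Wren.
Checking each element gives: Quill, Vine.

Quill, Vine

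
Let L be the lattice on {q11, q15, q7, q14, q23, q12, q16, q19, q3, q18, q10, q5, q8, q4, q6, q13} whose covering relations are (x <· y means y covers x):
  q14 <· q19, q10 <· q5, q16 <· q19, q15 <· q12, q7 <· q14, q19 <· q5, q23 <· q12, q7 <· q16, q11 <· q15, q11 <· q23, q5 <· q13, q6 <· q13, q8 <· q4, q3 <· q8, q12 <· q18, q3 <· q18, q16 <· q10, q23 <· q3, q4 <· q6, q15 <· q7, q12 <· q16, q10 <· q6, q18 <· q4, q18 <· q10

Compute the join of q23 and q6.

Common upper bounds of {q23, q6}: q13, q6.
The least among these is q6.

q6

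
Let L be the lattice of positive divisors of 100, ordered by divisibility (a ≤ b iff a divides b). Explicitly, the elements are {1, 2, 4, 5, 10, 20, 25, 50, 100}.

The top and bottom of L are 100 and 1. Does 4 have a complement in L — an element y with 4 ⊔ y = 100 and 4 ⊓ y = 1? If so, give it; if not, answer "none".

25

Need y with 4 ∨ y = 100 and 4 ∧ y = 1.
Checking each element gives: 25.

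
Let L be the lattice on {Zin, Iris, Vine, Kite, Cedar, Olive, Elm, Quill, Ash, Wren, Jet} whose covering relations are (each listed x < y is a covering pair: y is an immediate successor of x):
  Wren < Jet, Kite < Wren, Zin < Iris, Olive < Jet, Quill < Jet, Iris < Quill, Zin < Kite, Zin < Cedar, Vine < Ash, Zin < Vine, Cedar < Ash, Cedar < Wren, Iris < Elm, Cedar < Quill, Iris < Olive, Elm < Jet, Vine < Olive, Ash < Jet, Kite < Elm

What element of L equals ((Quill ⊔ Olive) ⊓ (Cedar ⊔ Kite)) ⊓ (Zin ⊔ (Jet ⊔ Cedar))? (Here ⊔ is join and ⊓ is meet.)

Quill ∨ Olive = Jet
Cedar ∨ Kite = Wren
Jet ∧ Wren = Wren
Jet ∨ Cedar = Jet
Zin ∨ Jet = Jet
Wren ∧ Jet = Wren

Wren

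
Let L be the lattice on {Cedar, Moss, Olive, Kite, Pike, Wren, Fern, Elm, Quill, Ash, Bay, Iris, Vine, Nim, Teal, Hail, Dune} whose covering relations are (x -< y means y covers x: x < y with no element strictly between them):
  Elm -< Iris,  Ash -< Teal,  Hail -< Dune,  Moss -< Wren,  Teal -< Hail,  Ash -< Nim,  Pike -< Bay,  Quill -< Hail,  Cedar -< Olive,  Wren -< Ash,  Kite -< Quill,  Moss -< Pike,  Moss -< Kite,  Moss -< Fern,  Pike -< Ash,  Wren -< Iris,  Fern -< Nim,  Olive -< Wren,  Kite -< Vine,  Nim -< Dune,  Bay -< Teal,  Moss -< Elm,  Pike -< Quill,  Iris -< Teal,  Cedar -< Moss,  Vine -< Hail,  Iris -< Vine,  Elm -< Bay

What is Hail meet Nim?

Common lower bounds of {Hail, Nim}: Ash, Cedar, Moss, Olive, Pike, Wren.
The greatest among these is Ash.

Ash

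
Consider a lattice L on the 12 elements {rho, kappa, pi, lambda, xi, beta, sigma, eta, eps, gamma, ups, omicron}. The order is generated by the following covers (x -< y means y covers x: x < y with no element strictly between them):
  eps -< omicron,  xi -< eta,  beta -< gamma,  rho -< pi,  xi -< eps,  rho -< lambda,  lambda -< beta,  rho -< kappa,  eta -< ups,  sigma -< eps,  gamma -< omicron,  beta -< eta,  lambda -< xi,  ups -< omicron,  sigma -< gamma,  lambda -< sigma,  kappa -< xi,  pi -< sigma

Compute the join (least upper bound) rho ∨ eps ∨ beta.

Common upper bounds of {rho, eps, beta}: omicron.
The least among these is omicron.

omicron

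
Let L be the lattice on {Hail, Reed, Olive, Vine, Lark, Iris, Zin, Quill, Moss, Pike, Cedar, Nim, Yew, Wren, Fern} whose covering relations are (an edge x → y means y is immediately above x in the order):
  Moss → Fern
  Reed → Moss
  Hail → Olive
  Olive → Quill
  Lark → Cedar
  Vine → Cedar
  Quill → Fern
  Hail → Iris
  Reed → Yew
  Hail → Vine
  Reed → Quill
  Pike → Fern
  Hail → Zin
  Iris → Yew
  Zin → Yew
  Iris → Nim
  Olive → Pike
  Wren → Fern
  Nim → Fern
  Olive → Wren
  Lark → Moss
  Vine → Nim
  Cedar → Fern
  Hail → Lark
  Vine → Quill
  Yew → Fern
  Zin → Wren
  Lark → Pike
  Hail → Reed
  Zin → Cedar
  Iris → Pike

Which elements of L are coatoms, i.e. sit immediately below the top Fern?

The coatoms are exactly the elements covered by Fern: Cedar, Moss, Nim, Pike, Quill, Wren, Yew.

Cedar, Moss, Nim, Pike, Quill, Wren, Yew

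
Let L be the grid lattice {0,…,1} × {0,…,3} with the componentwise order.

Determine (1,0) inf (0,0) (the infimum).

(0,0)

In a product of chains, the meet is componentwise min, giving (0,0).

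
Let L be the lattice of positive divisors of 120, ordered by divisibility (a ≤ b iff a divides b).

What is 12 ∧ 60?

12

Common lower bounds of {12, 60}: 1, 12, 2, 3, 4, 6.
The greatest among these is 12.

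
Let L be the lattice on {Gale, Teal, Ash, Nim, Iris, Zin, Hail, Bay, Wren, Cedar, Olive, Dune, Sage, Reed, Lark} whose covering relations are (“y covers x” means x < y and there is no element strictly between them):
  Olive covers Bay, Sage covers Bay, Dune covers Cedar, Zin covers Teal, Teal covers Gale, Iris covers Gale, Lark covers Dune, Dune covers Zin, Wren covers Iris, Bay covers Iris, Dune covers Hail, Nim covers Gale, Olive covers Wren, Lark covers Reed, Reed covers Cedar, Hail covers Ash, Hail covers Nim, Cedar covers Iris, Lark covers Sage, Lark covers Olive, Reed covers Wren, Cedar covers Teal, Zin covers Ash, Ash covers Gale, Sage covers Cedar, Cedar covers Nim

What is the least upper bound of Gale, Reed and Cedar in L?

Reed

Common upper bounds of {Gale, Reed, Cedar}: Lark, Reed.
The least among these is Reed.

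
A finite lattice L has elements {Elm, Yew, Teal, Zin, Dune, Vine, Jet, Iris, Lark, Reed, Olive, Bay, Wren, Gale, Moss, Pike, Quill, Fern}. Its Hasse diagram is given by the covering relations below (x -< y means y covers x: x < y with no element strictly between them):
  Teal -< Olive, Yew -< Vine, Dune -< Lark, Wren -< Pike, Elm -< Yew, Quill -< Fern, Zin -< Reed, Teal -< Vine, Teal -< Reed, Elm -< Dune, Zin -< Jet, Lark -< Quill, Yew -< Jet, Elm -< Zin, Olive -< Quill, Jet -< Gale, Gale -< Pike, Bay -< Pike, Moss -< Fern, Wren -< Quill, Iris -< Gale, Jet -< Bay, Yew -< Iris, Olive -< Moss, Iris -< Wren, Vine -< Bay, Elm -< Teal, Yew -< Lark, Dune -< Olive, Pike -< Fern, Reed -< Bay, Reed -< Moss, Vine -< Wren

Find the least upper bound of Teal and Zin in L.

Reed

Common upper bounds of {Teal, Zin}: Bay, Fern, Moss, Pike, Reed.
The least among these is Reed.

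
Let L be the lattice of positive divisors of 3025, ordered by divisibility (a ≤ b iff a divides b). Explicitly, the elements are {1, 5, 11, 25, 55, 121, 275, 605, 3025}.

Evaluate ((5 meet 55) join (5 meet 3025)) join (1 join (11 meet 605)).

55

5 ∧ 55 = 5
5 ∧ 3025 = 5
5 ∨ 5 = 5
11 ∧ 605 = 11
1 ∨ 11 = 11
5 ∨ 11 = 55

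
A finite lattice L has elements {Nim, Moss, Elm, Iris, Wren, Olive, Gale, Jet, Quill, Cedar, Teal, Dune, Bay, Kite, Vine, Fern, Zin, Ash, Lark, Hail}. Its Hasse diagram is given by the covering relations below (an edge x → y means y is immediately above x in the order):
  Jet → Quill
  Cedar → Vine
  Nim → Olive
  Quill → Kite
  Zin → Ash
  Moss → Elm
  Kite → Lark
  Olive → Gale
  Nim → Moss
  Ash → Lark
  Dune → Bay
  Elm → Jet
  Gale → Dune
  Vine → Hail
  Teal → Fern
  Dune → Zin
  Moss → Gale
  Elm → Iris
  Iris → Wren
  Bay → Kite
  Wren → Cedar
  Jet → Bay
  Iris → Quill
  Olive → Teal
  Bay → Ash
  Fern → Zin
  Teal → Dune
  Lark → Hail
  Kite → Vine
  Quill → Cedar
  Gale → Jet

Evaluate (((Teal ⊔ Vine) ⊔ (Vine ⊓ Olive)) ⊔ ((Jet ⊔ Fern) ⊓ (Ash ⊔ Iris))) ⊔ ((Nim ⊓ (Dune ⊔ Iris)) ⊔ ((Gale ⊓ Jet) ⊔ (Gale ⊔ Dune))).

Teal ∨ Vine = Vine
Vine ∧ Olive = Olive
Vine ∨ Olive = Vine
Jet ∨ Fern = Ash
Ash ∨ Iris = Lark
Ash ∧ Lark = Ash
Vine ∨ Ash = Hail
Dune ∨ Iris = Kite
Nim ∧ Kite = Nim
Gale ∧ Jet = Gale
Gale ∨ Dune = Dune
Gale ∨ Dune = Dune
Nim ∨ Dune = Dune
Hail ∨ Dune = Hail

Hail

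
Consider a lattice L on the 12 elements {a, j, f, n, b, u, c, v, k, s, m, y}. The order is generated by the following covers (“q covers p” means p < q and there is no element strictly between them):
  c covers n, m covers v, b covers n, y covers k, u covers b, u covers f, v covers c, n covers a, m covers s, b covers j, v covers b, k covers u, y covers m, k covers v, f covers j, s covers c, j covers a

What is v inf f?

Common lower bounds of {v, f}: a, j.
The greatest among these is j.

j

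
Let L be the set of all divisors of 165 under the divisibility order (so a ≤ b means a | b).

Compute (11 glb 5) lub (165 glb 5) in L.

5

11 ∧ 5 = 1
165 ∧ 5 = 5
1 ∨ 5 = 5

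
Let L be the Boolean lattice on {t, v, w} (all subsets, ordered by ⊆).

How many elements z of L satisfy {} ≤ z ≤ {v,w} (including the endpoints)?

The interval [{}, {v,w}] = {{v,w}, {v}, {w}, {}}, which has 4 elements.

4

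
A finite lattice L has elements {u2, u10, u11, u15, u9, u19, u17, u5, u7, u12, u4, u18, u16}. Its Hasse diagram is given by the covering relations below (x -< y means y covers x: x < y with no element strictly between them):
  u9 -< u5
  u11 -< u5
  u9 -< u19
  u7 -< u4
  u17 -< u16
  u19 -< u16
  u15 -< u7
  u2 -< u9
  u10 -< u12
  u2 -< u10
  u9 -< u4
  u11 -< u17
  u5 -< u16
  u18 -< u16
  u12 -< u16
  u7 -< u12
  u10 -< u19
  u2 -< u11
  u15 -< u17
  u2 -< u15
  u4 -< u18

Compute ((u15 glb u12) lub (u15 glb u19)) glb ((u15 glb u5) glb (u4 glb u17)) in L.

u15 ∧ u12 = u15
u15 ∧ u19 = u2
u15 ∨ u2 = u15
u15 ∧ u5 = u2
u4 ∧ u17 = u15
u2 ∧ u15 = u2
u15 ∧ u2 = u2

u2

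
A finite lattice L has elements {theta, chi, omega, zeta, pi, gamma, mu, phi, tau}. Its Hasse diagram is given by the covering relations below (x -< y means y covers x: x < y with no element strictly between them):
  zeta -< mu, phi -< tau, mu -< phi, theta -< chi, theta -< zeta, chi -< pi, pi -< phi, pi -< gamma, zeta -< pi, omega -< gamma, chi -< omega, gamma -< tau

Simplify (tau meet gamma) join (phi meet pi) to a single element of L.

tau ∧ gamma = gamma
phi ∧ pi = pi
gamma ∨ pi = gamma

gamma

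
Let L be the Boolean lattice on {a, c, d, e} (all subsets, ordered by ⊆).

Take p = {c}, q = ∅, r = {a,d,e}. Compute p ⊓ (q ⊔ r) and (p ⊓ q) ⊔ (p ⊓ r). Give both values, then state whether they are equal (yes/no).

q ⊔ r = {a,d,e}, so p ⊓ (q ⊔ r) = {c} ⊓ {a,d,e} = ∅.
p ⊓ q = ∅ and p ⊓ r = ∅, so (p ⊓ q) ⊔ (p ⊓ r) = ∅ ⊔ ∅ = ∅.
Equal: yes.

∅; ∅; yes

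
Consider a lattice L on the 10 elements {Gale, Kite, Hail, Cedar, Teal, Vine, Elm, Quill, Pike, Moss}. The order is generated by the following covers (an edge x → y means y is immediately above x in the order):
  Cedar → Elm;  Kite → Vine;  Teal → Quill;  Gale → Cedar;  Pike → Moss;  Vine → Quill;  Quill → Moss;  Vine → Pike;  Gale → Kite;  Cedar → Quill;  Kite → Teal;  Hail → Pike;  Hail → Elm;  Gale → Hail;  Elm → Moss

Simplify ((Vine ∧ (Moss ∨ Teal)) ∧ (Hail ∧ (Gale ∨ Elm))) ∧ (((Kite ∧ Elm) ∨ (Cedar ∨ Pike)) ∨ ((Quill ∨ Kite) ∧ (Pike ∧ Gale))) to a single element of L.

Moss ∨ Teal = Moss
Vine ∧ Moss = Vine
Gale ∨ Elm = Elm
Hail ∧ Elm = Hail
Vine ∧ Hail = Gale
Kite ∧ Elm = Gale
Cedar ∨ Pike = Moss
Gale ∨ Moss = Moss
Quill ∨ Kite = Quill
Pike ∧ Gale = Gale
Quill ∧ Gale = Gale
Moss ∨ Gale = Moss
Gale ∧ Moss = Gale

Gale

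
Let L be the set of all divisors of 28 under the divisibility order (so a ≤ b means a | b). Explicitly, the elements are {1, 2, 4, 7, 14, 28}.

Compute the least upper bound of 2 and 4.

4

Common upper bounds of {2, 4}: 28, 4.
The least among these is 4.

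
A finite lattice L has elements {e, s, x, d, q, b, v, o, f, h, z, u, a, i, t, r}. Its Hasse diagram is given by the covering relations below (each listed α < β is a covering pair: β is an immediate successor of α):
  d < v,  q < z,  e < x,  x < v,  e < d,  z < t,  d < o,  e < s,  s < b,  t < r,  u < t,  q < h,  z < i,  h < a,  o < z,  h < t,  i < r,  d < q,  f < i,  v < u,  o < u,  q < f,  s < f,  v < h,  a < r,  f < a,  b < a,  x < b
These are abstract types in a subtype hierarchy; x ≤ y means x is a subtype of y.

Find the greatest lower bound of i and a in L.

Common lower bounds of {i, a}: d, e, f, q, s.
The greatest among these is f.

f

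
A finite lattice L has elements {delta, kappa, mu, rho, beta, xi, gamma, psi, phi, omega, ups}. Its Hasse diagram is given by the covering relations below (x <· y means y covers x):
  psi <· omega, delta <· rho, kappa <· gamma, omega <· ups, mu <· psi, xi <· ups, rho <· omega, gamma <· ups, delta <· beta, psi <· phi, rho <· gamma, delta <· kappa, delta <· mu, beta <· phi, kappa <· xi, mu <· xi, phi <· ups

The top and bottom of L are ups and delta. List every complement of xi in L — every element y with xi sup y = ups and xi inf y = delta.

Need y with xi ∨ y = ups and xi ∧ y = delta.
Checking each element gives: beta, rho.

beta, rho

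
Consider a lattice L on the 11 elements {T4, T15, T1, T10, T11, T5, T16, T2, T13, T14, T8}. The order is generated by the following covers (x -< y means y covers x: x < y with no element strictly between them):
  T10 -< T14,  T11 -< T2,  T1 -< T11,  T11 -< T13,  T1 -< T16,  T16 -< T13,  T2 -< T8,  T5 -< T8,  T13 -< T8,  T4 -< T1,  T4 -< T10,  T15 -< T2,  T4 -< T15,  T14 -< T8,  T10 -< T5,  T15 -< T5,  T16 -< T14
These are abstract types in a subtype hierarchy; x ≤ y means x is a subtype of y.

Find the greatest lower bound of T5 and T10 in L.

T10

Common lower bounds of {T5, T10}: T10, T4.
The greatest among these is T10.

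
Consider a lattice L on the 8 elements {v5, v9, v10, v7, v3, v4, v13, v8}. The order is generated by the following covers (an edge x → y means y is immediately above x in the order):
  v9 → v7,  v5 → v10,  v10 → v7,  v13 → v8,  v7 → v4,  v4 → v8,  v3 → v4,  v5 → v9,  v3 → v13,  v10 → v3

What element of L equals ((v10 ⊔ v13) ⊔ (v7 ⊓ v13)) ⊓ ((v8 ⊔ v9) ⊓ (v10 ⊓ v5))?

v10 ∨ v13 = v13
v7 ∧ v13 = v10
v13 ∨ v10 = v13
v8 ∨ v9 = v8
v10 ∧ v5 = v5
v8 ∧ v5 = v5
v13 ∧ v5 = v5

v5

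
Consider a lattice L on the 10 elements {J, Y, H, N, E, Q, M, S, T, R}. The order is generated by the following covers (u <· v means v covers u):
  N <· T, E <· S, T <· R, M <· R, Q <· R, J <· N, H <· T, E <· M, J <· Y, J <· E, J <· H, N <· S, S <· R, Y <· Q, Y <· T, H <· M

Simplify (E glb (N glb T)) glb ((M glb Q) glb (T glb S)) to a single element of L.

N ∧ T = N
E ∧ N = J
M ∧ Q = J
T ∧ S = N
J ∧ N = J
J ∧ J = J

J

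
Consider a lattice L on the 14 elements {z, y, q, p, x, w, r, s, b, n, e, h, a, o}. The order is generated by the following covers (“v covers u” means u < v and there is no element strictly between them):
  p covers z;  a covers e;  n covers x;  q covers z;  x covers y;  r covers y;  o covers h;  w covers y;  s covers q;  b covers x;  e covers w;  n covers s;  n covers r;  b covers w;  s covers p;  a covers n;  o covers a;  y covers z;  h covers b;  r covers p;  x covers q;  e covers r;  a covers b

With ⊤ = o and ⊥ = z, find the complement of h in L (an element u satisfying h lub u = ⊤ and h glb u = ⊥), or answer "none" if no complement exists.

p

Need u with h ∨ u = o and h ∧ u = z.
Checking each element gives: p.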